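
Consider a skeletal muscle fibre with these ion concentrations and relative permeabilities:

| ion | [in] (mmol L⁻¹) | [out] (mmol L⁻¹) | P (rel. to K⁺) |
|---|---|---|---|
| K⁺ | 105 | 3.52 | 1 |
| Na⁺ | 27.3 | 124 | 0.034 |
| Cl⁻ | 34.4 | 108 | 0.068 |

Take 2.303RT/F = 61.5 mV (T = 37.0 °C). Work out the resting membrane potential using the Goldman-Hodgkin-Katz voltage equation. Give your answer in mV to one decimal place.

Vm = 61.5 · log₁₀[(Σ P·[cation]ₒ + Σ P·[anion]ᵢ) / (Σ P·[cation]ᵢ + Σ P·[anion]ₒ)]
Numerator = 1×3.52 + 0.034×124 + 0.068×34.4 = 10.08
Denominator = 1×105 + 0.034×27.3 + 0.068×108 = 113.3
Vm = 61.5 · log₁₀(0.088947) = 61.5 × (-1.0509) = -64.63 mV

-64.6 mV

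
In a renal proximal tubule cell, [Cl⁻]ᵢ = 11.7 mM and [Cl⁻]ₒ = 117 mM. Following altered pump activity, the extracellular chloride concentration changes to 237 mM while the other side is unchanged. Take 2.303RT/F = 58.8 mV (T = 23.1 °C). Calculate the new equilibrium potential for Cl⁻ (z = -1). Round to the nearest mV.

-77 mV

After the shift: [Cl⁻]_out = 237, [Cl⁻]_in = 11.7 mM.
E_new = (58.8/-1)·log₁₀(237/11.7) = -58.80 · (1.3066) = -76.83 mV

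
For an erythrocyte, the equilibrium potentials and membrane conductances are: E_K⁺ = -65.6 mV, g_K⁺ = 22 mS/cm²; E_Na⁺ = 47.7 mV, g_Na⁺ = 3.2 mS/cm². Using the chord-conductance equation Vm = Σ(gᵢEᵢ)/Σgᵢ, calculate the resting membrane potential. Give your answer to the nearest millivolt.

Σ gᵢEᵢ = 22·(-65.6) + 3.2·(47.7) = -1290.56
Σ gᵢ = 22 + 3.2 = 25.2
Vm = -1290.56 / 25.2 = -51.21 mV

-51 mV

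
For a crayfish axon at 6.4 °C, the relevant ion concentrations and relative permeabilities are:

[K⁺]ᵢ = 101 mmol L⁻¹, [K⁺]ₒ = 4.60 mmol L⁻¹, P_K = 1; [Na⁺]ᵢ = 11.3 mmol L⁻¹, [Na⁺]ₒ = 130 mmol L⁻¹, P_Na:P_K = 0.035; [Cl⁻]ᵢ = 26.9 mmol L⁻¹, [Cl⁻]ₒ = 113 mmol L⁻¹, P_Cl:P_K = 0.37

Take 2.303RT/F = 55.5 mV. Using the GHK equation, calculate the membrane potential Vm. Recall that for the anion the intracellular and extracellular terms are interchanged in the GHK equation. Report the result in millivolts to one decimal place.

Vm = 55.5 · log₁₀[(Σ P·[cation]ₒ + Σ P·[anion]ᵢ) / (Σ P·[cation]ᵢ + Σ P·[anion]ₒ)]
Numerator = 1×4.60 + 0.035×130 + 0.37×26.9 = 19.1
Denominator = 1×101 + 0.035×11.3 + 0.37×113 = 143.2
Vm = 55.5 · log₁₀(0.1334) = 55.5 × (-0.8749) = -48.55 mV

-48.6 mV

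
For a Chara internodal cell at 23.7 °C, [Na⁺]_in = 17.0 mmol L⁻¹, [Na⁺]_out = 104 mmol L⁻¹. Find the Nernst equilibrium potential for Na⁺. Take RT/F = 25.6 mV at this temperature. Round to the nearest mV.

E = (25.6/z) · ln([Na⁺]_out/[Na⁺]_in) with z = +1.
= (25.6/1) · ln(104/17.0) = 25.60 · ln(6.118)
= 25.60 · (1.8112) = 46.37 mV

46 mV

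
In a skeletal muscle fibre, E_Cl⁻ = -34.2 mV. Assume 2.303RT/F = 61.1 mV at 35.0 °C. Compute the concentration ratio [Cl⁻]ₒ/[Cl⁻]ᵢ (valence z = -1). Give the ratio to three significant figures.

3.63

log₁₀([out]/[in]) = E·z/(61.1) = -34.2 × -1 / 61.1 = 0.5597
[out]/[in] = 10^(0.5597) = 3.629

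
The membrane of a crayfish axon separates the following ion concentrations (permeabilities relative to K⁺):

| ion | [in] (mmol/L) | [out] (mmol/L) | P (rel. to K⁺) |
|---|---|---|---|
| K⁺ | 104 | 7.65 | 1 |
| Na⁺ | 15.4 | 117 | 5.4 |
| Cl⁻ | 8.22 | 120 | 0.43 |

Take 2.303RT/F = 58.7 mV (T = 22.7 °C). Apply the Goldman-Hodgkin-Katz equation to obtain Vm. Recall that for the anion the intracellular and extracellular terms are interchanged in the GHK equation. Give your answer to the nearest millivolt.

25 mV

Vm = 58.7 · log₁₀[(Σ P·[cation]ₒ + Σ P·[anion]ᵢ) / (Σ P·[cation]ᵢ + Σ P·[anion]ₒ)]
Numerator = 1×7.65 + 5.4×117 + 0.43×8.22 = 643
Denominator = 1×104 + 5.4×15.4 + 0.43×120 = 238.8
Vm = 58.7 · log₁₀(2.693) = 58.7 × (0.4302) = 25.26 mV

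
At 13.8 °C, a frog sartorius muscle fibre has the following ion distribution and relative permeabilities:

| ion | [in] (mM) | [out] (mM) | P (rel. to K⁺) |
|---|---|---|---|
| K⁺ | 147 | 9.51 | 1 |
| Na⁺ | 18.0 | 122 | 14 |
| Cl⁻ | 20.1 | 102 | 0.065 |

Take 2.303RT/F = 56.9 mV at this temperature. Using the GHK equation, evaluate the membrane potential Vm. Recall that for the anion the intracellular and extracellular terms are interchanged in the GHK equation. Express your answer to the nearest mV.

Vm = 56.9 · log₁₀[(Σ P·[cation]ₒ + Σ P·[anion]ᵢ) / (Σ P·[cation]ᵢ + Σ P·[anion]ₒ)]
Numerator = 1×9.51 + 14×122 + 0.065×20.1 = 1719
Denominator = 1×147 + 14×18.0 + 0.065×102 = 405.6
Vm = 56.9 · log₁₀(4.2374) = 56.9 × (0.6271) = 35.68 mV

36 mV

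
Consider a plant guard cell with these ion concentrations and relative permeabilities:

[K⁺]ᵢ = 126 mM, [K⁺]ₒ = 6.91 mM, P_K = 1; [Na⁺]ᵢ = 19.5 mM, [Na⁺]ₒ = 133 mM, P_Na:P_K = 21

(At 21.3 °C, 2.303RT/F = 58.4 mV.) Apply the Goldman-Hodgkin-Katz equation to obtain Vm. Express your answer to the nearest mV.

Vm = 58.4 · log₁₀[(Σ P·[cation]ₒ + Σ P·[anion]ᵢ) / (Σ P·[cation]ᵢ + Σ P·[anion]ₒ)]
Numerator = 1×6.91 + 21×133 = 2800
Denominator = 1×126 + 21×19.5 = 535.5
Vm = 58.4 · log₁₀(5.2286) = 58.4 × (0.7184) = 41.95 mV

42 mV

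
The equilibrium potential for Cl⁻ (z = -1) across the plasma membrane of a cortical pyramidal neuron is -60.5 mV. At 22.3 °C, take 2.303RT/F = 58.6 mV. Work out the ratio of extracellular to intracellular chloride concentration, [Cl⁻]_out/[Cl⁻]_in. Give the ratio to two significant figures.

log₁₀([out]/[in]) = E·z/(58.6) = -60.5 × -1 / 58.6 = 1.0324
[out]/[in] = 10^(1.0324) = 10.78

11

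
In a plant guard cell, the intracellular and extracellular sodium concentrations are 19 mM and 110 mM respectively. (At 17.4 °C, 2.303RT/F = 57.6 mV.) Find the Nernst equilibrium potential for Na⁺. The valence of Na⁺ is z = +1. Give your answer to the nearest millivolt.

44 mV

E = (57.6/z) · log₁₀([Na⁺]_out/[Na⁺]_in) with z = +1.
= (57.6/1) · log₁₀(110/19) = 57.60 · log₁₀(5.789)
= 57.60 · (0.7626) = 43.93 mV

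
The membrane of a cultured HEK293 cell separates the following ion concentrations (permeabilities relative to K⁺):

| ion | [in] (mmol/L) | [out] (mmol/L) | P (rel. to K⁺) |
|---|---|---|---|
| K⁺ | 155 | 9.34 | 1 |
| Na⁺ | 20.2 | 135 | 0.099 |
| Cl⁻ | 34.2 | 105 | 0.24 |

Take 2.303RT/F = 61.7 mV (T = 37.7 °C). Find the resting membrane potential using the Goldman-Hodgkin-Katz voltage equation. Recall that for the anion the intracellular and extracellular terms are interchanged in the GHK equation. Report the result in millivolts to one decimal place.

Vm = 61.7 · log₁₀[(Σ P·[cation]ₒ + Σ P·[anion]ᵢ) / (Σ P·[cation]ᵢ + Σ P·[anion]ₒ)]
Numerator = 1×9.34 + 0.099×135 + 0.24×34.2 = 30.91
Denominator = 1×155 + 0.099×20.2 + 0.24×105 = 182.2
Vm = 61.7 · log₁₀(0.16967) = 61.7 × (-0.7704) = -47.53 mV

-47.5 mV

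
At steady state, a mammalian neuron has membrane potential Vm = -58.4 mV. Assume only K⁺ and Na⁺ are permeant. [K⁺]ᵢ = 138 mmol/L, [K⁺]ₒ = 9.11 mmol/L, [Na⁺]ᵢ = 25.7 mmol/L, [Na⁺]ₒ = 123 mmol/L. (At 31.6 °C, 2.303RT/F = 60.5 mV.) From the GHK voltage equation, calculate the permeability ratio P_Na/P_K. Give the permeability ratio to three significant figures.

0.0486

Let α = P_Na/P_K. GHK: Vm = 60.5·log₁₀[(Kₒ + α·Naₒ)/(Kᵢ + α·Naᵢ)].
10^(Vm/60.5) = 10^(-58.4/60.5) = 0.10832
So 0.10832·(Kᵢ + α·Naᵢ) = Kₒ + α·Naₒ → α = (0.10832·138.0 − 9.11) / (123.0 − 0.10832·25.7)
α = (14.95 − 9.11) / (123.0 − 2.784) = 5.838/120.2 = 0.04856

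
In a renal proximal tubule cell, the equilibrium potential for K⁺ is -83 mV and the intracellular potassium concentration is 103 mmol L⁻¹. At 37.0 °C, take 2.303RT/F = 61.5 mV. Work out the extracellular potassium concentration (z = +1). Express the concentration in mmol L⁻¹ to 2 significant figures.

4.6 mmol L⁻¹

Nernst: E = (61.5/1) · log₁₀([out]/[in]), so log₁₀([out]/[in]) = -83.0 × 1 / 61.5 = -1.3496.
[out]/[in] = 10^(-1.3496) = 0.04471.
[out] = 0.04471 × 103 = 4.605 mmol L⁻¹.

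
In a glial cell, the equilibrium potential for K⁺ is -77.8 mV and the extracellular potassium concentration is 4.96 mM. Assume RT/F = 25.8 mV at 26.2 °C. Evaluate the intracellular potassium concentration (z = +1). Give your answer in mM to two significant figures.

Nernst: E = (25.8/1) · ln([out]/[in]), so ln([out]/[in]) = -77.8 × 1 / 25.8 = -3.0155.
[out]/[in] = e^(-3.0155) = 0.04902.
[in] = 4.96 / 0.04902 = 101.2 mM.

100 mM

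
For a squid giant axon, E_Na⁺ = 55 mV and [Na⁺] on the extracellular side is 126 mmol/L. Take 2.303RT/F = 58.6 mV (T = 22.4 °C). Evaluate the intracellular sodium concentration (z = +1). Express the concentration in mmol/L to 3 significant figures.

14.5 mmol/L

Nernst: E = (58.6/1) · log₁₀([out]/[in]), so log₁₀([out]/[in]) = 55.0 × 1 / 58.6 = 0.9386.
[out]/[in] = 10^(0.9386) = 8.681.
[in] = 126 / 8.681 = 14.51 mmol/L.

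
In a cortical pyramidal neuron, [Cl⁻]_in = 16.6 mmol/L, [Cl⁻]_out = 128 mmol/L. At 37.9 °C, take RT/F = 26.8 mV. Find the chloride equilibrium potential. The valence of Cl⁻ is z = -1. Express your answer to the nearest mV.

E = (26.8/z) · ln([Cl⁻]_out/[Cl⁻]_in) with z = -1.
For an anion, dividing by z = -1 reverses the sign.
= (26.8/-1) · ln(128/16.6) = -26.80 · ln(7.711)
= -26.80 · (2.0426) = -54.74 mV

-55 mV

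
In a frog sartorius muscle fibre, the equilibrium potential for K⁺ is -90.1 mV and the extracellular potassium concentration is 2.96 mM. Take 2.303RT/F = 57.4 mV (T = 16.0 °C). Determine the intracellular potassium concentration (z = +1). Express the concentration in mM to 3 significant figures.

Nernst: E = (57.4/1) · log₁₀([out]/[in]), so log₁₀([out]/[in]) = -90.1 × 1 / 57.4 = -1.5697.
[out]/[in] = 10^(-1.5697) = 0.02693.
[in] = 2.96 / 0.02693 = 109.9 mM.

110 mM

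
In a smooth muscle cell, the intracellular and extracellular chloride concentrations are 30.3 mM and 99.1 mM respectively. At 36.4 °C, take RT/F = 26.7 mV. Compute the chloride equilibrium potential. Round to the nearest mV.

-32 mV

E = (26.7/z) · ln([Cl⁻]_out/[Cl⁻]_in) with z = -1.
For an anion, dividing by z = -1 reverses the sign.
= (26.7/-1) · ln(99.1/30.3) = -26.70 · ln(3.271)
= -26.70 · (1.1850) = -31.64 mV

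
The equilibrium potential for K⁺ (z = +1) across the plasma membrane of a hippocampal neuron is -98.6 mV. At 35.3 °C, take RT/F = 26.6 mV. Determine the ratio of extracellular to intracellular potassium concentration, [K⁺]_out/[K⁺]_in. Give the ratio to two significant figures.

ln([out]/[in]) = E·z/(26.6) = -98.6 × 1 / 26.6 = -3.7068
[out]/[in] = e^(-3.7068) = 0.02456

0.025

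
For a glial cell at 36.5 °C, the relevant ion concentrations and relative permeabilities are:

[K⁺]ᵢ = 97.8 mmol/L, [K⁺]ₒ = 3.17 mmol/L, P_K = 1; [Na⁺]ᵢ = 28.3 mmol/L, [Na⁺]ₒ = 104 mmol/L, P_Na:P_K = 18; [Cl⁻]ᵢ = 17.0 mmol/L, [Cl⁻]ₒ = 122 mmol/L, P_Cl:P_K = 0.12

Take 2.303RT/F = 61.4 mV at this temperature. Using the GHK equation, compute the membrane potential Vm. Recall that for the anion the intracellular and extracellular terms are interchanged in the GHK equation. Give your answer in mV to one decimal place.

Vm = 61.4 · log₁₀[(Σ P·[cation]ₒ + Σ P·[anion]ᵢ) / (Σ P·[cation]ᵢ + Σ P·[anion]ₒ)]
Numerator = 1×3.17 + 18×104 + 0.12×17.0 = 1877
Denominator = 1×97.8 + 18×28.3 + 0.12×122 = 621.8
Vm = 61.4 · log₁₀(3.0188) = 61.4 × (0.4798) = 29.46 mV

29.5 mV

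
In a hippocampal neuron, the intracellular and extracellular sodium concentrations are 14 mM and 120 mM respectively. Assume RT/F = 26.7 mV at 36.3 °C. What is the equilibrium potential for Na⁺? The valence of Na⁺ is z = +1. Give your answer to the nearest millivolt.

57 mV

E = (26.7/z) · ln([Na⁺]_out/[Na⁺]_in) with z = +1.
= (26.7/1) · ln(120/14) = 26.70 · ln(8.571)
= 26.70 · (2.1484) = 57.36 mV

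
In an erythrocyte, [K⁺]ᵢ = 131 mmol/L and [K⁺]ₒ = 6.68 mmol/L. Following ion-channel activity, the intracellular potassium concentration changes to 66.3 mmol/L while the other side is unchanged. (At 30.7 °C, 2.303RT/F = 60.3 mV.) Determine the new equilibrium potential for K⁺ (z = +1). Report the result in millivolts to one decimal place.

After the shift: [K⁺]_out = 6.68, [K⁺]_in = 66.3 mmol/L.
E_new = (60.3/1)·log₁₀(6.68/66.3) = 60.30 · (-0.9967) = -60.10 mV

-60.1 mV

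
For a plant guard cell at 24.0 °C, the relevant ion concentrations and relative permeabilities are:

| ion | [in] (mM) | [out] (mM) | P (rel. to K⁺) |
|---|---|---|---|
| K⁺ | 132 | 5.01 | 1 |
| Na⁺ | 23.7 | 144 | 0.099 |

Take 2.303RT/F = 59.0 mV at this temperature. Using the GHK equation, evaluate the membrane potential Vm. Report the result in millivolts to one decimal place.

-49.8 mV

Vm = 59.0 · log₁₀[(Σ P·[cation]ₒ + Σ P·[anion]ᵢ) / (Σ P·[cation]ᵢ + Σ P·[anion]ₒ)]
Numerator = 1×5.01 + 0.099×144 = 19.27
Denominator = 1×132 + 0.099×23.7 = 134.3
Vm = 59.0 · log₁₀(0.14341) = 59.0 × (-0.8434) = -49.76 mV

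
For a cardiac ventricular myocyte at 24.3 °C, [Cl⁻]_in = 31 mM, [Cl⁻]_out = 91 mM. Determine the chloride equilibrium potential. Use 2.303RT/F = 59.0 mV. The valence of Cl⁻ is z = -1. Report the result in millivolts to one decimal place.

E = (59.0/z) · log₁₀([Cl⁻]_out/[Cl⁻]_in) with z = -1.
For an anion, dividing by z = -1 reverses the sign.
= (59.0/-1) · log₁₀(91/31) = -59.00 · log₁₀(2.935)
= -59.00 · (0.4677) = -27.59 mV

-27.6 mV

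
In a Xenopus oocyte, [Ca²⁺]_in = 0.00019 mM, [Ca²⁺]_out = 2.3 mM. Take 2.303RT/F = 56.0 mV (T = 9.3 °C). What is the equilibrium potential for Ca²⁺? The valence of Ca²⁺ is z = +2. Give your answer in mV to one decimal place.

E = (56.0/z) · log₁₀([Ca²⁺]_out/[Ca²⁺]_in) with z = +2.
= (56.0/2) · log₁₀(2.3/0.00019) = 28.00 · log₁₀(1.211e+04)
= 28.00 · (4.0830) = 114.32 mV

114.3 mV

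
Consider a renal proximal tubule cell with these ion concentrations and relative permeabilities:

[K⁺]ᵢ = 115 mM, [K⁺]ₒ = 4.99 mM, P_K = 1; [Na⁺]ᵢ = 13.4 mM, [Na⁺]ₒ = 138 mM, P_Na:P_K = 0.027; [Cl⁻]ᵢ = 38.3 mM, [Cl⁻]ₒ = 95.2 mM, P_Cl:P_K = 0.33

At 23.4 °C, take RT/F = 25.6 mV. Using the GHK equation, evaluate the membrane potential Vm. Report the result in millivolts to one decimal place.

-49.3 mV

Vm = 25.6 · ln[(Σ P·[cation]ₒ + Σ P·[anion]ᵢ) / (Σ P·[cation]ᵢ + Σ P·[anion]ₒ)]
Numerator = 1×4.99 + 0.027×138 + 0.33×38.3 = 21.36
Denominator = 1×115 + 0.027×13.4 + 0.33×95.2 = 146.8
Vm = 25.6 · ln(0.14549) = 25.6 × (-1.9276) = -49.35 mV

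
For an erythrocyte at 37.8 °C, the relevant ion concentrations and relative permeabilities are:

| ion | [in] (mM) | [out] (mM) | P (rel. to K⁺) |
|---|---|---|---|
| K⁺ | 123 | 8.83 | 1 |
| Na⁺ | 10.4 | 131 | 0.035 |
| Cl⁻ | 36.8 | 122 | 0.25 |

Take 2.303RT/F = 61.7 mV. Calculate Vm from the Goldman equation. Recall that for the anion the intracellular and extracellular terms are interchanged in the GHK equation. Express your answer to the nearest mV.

Vm = 61.7 · log₁₀[(Σ P·[cation]ₒ + Σ P·[anion]ᵢ) / (Σ P·[cation]ᵢ + Σ P·[anion]ₒ)]
Numerator = 1×8.83 + 0.035×131 + 0.25×36.8 = 22.62
Denominator = 1×123 + 0.035×10.4 + 0.25×122 = 153.9
Vm = 61.7 · log₁₀(0.14698) = 61.7 × (-0.8327) = -51.38 mV

-51 mV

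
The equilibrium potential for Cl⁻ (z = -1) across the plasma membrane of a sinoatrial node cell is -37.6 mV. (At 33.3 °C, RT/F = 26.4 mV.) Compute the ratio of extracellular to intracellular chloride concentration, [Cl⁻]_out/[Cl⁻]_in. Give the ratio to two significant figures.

ln([out]/[in]) = E·z/(26.4) = -37.6 × -1 / 26.4 = 1.4242
[out]/[in] = e^(1.4242) = 4.155

4.2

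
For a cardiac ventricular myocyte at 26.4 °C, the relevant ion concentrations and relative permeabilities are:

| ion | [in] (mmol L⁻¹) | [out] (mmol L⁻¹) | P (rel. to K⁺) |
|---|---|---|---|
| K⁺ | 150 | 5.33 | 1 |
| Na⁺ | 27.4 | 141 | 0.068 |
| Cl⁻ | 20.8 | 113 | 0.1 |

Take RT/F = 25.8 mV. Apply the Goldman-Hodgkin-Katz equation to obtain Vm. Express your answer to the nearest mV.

Vm = 25.8 · ln[(Σ P·[cation]ₒ + Σ P·[anion]ᵢ) / (Σ P·[cation]ᵢ + Σ P·[anion]ₒ)]
Numerator = 1×5.33 + 0.068×141 + 0.1×20.8 = 17
Denominator = 1×150 + 0.068×27.4 + 0.1×113 = 163.2
Vm = 25.8 · ln(0.10418) = 25.8 × (-2.2617) = -58.35 mV

-58 mV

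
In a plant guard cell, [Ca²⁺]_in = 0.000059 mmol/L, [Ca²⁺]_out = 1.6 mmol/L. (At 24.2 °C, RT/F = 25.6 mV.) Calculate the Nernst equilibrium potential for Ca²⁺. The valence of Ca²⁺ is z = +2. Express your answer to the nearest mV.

131 mV

E = (25.6/z) · ln([Ca²⁺]_out/[Ca²⁺]_in) with z = +2.
= (25.6/2) · ln(1.6/0.000059) = 12.80 · ln(2.712e+04)
= 12.80 · (10.2080) = 130.66 mV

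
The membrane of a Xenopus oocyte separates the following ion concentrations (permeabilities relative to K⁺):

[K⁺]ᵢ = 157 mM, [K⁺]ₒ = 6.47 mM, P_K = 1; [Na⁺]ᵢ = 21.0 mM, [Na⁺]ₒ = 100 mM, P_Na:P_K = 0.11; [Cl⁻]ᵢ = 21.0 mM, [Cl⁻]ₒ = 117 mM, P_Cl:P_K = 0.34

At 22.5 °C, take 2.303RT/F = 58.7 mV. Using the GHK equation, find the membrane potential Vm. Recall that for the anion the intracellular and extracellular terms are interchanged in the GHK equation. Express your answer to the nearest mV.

Vm = 58.7 · log₁₀[(Σ P·[cation]ₒ + Σ P·[anion]ᵢ) / (Σ P·[cation]ᵢ + Σ P·[anion]ₒ)]
Numerator = 1×6.47 + 0.11×100 + 0.34×21.0 = 24.61
Denominator = 1×157 + 0.11×21.0 + 0.34×117 = 199.1
Vm = 58.7 · log₁₀(0.12361) = 58.7 × (-0.9079) = -53.30 mV

-53 mV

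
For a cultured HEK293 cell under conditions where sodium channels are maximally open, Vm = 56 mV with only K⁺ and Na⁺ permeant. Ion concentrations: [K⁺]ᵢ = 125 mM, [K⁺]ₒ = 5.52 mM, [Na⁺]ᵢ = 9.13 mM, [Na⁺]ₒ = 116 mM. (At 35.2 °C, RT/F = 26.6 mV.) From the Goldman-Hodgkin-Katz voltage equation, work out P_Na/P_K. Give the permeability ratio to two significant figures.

25

Let α = P_Na/P_K. GHK: Vm = 26.6·ln[(Kₒ + α·Naₒ)/(Kᵢ + α·Naᵢ)].
e^(Vm/26.6) = e^(56.0/26.6) = 8.2093
So 8.2093·(Kᵢ + α·Naᵢ) = Kₒ + α·Naₒ → α = (8.2093·125.0 − 5.52) / (116.0 − 8.2093·9.13)
α = (1026 − 5.52) / (116.0 − 74.95) = 1021/41.05 = 24.86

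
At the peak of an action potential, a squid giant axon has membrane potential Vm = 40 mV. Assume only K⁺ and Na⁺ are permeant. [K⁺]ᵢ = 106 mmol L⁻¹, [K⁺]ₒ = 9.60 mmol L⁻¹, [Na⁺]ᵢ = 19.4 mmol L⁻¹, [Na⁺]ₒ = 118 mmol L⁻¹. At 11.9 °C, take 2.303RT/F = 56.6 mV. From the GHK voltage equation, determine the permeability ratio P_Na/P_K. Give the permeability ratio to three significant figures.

27.5

Let α = P_Na/P_K. GHK: Vm = 56.6·log₁₀[(Kₒ + α·Naₒ)/(Kᵢ + α·Naᵢ)].
10^(Vm/56.6) = 10^(40.0/56.6) = 5.09
So 5.09·(Kᵢ + α·Naᵢ) = Kₒ + α·Naₒ → α = (5.09·106.0 − 9.6) / (118.0 − 5.09·19.4)
α = (539.5 − 9.6) / (118.0 − 98.75) = 529.9/19.25 = 27.52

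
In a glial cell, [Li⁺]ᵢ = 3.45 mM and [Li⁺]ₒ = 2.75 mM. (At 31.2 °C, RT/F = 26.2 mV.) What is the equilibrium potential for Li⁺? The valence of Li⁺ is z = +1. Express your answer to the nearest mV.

-6 mV

E = (26.2/z) · ln([Li⁺]_out/[Li⁺]_in) with z = +1.
= (26.2/1) · ln(2.75/3.45) = 26.20 · ln(0.7971)
= 26.20 · (-0.2268) = -5.94 mV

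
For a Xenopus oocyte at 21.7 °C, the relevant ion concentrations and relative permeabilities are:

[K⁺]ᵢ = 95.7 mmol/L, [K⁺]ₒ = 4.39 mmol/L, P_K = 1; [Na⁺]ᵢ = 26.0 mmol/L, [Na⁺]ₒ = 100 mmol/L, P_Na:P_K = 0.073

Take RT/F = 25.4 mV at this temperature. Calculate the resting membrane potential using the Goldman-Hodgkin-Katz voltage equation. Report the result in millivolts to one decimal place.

Vm = 25.4 · ln[(Σ P·[cation]ₒ + Σ P·[anion]ᵢ) / (Σ P·[cation]ᵢ + Σ P·[anion]ₒ)]
Numerator = 1×4.39 + 0.073×100 = 11.69
Denominator = 1×95.7 + 0.073×26.0 = 97.6
Vm = 25.4 · ln(0.11978) = 25.4 × (-2.1221) = -53.90 mV

-53.9 mV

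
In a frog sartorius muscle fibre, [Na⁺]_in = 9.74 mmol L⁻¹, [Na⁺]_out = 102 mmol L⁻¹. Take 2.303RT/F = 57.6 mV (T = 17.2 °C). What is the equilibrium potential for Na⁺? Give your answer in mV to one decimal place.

E = (57.6/z) · log₁₀([Na⁺]_out/[Na⁺]_in) with z = +1.
= (57.6/1) · log₁₀(102/9.74) = 57.60 · log₁₀(10.47)
= 57.60 · (1.0200) = 58.75 mV

58.8 mV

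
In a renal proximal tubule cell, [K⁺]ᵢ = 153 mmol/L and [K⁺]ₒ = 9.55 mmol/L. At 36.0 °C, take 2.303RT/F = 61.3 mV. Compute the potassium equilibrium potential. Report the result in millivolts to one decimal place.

-73.8 mV

E = (61.3/z) · log₁₀([K⁺]_out/[K⁺]_in) with z = +1.
= (61.3/1) · log₁₀(9.55/153) = 61.30 · log₁₀(0.06242)
= 61.30 · (-1.2047) = -73.85 mV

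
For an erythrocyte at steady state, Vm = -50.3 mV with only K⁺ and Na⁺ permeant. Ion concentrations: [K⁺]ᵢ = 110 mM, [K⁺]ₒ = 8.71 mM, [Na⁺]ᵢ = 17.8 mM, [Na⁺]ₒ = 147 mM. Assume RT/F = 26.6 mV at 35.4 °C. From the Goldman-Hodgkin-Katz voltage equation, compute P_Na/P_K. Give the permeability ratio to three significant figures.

0.0547

Let α = P_Na/P_K. GHK: Vm = 26.6·ln[(Kₒ + α·Naₒ)/(Kᵢ + α·Naᵢ)].
e^(Vm/26.6) = e^(-50.3/26.6) = 0.15092
So 0.15092·(Kᵢ + α·Naᵢ) = Kₒ + α·Naₒ → α = (0.15092·110.0 − 8.71) / (147.0 − 0.15092·17.8)
α = (16.6 − 8.71) / (147.0 − 2.686) = 7.892/144.3 = 0.05468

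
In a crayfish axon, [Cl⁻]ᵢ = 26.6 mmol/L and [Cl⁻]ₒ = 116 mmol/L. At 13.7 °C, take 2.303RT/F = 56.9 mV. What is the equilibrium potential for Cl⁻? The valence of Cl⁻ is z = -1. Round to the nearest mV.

-36 mV

E = (56.9/z) · log₁₀([Cl⁻]_out/[Cl⁻]_in) with z = -1.
For an anion, dividing by z = -1 reverses the sign.
= (56.9/-1) · log₁₀(116/26.6) = -56.90 · log₁₀(4.361)
= -56.90 · (0.6396) = -36.39 mV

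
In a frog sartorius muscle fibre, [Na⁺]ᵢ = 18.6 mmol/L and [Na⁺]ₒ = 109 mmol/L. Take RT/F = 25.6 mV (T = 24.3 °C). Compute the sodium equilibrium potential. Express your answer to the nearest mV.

45 mV

E = (25.6/z) · ln([Na⁺]_out/[Na⁺]_in) with z = +1.
= (25.6/1) · ln(109/18.6) = 25.60 · ln(5.86)
= 25.60 · (1.7682) = 45.27 mV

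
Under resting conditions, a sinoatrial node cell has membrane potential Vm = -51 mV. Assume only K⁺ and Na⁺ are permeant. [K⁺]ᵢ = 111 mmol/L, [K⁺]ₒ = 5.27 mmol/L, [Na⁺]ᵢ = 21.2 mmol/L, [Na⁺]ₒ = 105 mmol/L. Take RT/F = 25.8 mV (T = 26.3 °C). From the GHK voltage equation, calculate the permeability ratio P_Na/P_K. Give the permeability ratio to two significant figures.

0.099

Let α = P_Na/P_K. GHK: Vm = 25.8·ln[(Kₒ + α·Naₒ)/(Kᵢ + α·Naᵢ)].
e^(Vm/25.8) = e^(-51.0/25.8) = 0.13852
So 0.13852·(Kᵢ + α·Naᵢ) = Kₒ + α·Naₒ → α = (0.13852·111.0 − 5.27) / (105.0 − 0.13852·21.2)
α = (15.38 − 5.27) / (105.0 − 2.937) = 10.11/102.1 = 0.09901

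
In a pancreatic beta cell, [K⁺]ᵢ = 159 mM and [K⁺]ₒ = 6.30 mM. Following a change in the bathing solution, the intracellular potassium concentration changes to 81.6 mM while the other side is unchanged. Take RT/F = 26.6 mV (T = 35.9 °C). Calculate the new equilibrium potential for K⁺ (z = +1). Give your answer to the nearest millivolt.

After the shift: [K⁺]_out = 6.30, [K⁺]_in = 81.6 mM.
E_new = (26.6/1)·ln(6.30/81.6) = 26.60 · (-2.5613) = -68.13 mV

-68 mV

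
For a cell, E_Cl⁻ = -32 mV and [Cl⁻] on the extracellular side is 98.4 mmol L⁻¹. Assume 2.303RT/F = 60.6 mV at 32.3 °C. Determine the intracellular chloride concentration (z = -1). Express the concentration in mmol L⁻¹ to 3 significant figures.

Nernst: E = (60.6/-1) · log₁₀([out]/[in]), so log₁₀([out]/[in]) = -32.0 × -1 / 60.6 = 0.5281.
[out]/[in] = 10^(0.5281) = 3.373.
[in] = 98.4 / 3.373 = 29.17 mmol L⁻¹.

29.2 mmol L⁻¹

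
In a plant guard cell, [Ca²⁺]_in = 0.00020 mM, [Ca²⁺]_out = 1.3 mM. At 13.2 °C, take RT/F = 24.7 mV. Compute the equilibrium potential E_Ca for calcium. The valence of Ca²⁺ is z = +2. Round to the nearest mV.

108 mV

E = (24.7/z) · ln([Ca²⁺]_out/[Ca²⁺]_in) with z = +2.
= (24.7/2) · ln(1.3/0.00020) = 12.35 · ln(6500)
= 12.35 · (8.7796) = 108.43 mV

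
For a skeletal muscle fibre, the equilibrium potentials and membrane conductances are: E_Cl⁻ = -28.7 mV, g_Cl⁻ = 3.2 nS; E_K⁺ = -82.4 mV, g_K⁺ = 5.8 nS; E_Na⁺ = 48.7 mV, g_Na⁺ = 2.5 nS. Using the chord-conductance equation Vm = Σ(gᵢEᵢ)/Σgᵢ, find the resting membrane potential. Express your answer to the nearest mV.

-39 mV

Σ gᵢEᵢ = 3.2·(-28.7) + 5.8·(-82.4) + 2.5·(48.7) = -448.01
Σ gᵢ = 3.2 + 5.8 + 2.5 = 11.5
Vm = -448.01 / 11.5 = -38.96 mV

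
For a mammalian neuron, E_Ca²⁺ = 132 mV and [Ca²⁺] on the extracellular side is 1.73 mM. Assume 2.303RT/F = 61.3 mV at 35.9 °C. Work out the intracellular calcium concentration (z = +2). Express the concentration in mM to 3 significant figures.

Nernst: E = (61.3/2) · log₁₀([out]/[in]), so log₁₀([out]/[in]) = 132.0 × 2 / 61.3 = 4.3067.
[out]/[in] = 10^(4.3067) = 2.026e+04.
[in] = 1.73 / 2.026e+04 = 8.538e-05 mM.

0.0000854 mM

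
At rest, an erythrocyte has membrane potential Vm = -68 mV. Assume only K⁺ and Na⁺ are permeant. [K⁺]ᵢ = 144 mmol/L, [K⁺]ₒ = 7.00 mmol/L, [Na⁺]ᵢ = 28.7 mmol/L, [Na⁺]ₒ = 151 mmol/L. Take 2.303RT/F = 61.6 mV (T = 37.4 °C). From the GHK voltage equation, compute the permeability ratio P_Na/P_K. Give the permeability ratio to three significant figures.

Let α = P_Na/P_K. GHK: Vm = 61.6·log₁₀[(Kₒ + α·Naₒ)/(Kᵢ + α·Naᵢ)].
10^(Vm/61.6) = 10^(-68.0/61.6) = 0.078723
So 0.078723·(Kᵢ + α·Naᵢ) = Kₒ + α·Naₒ → α = (0.078723·144.0 − 7.0) / (151.0 − 0.078723·28.7)
α = (11.34 − 7.0) / (151.0 − 2.259) = 4.336/148.7 = 0.02915

0.0292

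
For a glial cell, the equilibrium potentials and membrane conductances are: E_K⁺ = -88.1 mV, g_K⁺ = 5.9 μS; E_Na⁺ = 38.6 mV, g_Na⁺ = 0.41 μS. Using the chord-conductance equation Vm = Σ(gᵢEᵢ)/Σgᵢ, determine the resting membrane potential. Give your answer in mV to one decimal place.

Σ gᵢEᵢ = 5.9·(-88.1) + 0.41·(38.6) = -503.96
Σ gᵢ = 5.9 + 0.41 = 6.31
Vm = -503.96 / 6.31 = -79.87 mV

-79.9 mV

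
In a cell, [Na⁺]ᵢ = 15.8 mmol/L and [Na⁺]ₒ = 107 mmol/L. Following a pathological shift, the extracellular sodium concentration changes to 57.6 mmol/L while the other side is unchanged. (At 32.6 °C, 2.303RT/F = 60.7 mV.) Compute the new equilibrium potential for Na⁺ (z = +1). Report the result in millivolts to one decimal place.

34.1 mV

After the shift: [Na⁺]_out = 57.6, [Na⁺]_in = 15.8 mmol/L.
E_new = (60.7/1)·log₁₀(57.6/15.8) = 60.70 · (0.5618) = 34.10 mV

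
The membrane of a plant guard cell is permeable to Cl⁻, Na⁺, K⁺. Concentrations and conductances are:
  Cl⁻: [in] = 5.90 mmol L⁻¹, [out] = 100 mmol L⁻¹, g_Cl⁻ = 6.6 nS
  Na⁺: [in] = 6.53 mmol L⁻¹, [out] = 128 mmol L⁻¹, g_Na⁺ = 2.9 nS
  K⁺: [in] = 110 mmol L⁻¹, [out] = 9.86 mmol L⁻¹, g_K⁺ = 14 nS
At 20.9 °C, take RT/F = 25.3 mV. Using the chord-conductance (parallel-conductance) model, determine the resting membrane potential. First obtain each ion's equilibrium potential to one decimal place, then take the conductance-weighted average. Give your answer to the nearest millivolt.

-47 mV

E_Cl⁻ = (25.3/-1)·ln(100/5.90) = -71.6 mV
E_Na⁺ = (25.3/1)·ln(128/6.53) = 75.3 mV
E_K⁺ = (25.3/1)·ln(9.86/110) = -61.0 mV
Vm = (Σ gᵢEᵢ)/(Σ gᵢ) = (6.6·-71.6 + 2.9·75.3 + 14·-61.0) / (6.6 + 2.9 + 14)
= -1108.19 / 23.5 = -47.16 mV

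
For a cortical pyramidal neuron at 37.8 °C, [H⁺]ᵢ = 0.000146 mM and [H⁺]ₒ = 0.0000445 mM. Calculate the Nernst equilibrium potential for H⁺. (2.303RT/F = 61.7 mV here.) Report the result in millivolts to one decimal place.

E = (61.7/z) · log₁₀([H⁺]_out/[H⁺]_in) with z = +1.
= (61.7/1) · log₁₀(0.0000445/0.000146) = 61.70 · log₁₀(0.3048)
= 61.70 · (-0.5160) = -31.84 mV

-31.8 mV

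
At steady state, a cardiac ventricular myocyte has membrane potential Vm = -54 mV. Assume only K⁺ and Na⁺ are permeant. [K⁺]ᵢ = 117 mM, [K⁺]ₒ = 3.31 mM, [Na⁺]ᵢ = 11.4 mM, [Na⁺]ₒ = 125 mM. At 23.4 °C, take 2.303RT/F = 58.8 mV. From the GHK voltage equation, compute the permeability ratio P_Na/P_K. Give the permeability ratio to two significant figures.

Let α = P_Na/P_K. GHK: Vm = 58.8·log₁₀[(Kₒ + α·Naₒ)/(Kᵢ + α·Naᵢ)].
10^(Vm/58.8) = 10^(-54.0/58.8) = 0.12068
So 0.12068·(Kᵢ + α·Naᵢ) = Kₒ + α·Naₒ → α = (0.12068·117.0 − 3.31) / (125.0 − 0.12068·11.4)
α = (14.12 − 3.31) / (125.0 − 1.376) = 10.81/123.6 = 0.08744

0.087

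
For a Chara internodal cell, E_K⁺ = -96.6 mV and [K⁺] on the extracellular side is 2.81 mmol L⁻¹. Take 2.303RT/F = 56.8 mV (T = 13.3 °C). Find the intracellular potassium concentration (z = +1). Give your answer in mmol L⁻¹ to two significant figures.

Nernst: E = (56.8/1) · log₁₀([out]/[in]), so log₁₀([out]/[in]) = -96.6 × 1 / 56.8 = -1.7007.
[out]/[in] = 10^(-1.7007) = 0.01992.
[in] = 2.81 / 0.01992 = 141.1 mmol L⁻¹.

140 mmol L⁻¹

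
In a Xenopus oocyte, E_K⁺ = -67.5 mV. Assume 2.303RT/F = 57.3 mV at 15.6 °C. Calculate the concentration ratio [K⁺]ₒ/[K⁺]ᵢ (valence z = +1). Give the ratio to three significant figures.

log₁₀([out]/[in]) = E·z/(57.3) = -67.5 × 1 / 57.3 = -1.1780
[out]/[in] = 10^(-1.1780) = 0.06637

0.0664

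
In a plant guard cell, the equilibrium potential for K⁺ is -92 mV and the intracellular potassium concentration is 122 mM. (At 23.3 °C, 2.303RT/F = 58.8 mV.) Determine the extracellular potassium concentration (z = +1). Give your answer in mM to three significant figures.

3.32 mM

Nernst: E = (58.8/1) · log₁₀([out]/[in]), so log₁₀([out]/[in]) = -92.0 × 1 / 58.8 = -1.5646.
[out]/[in] = 10^(-1.5646) = 0.02725.
[out] = 0.02725 × 122 = 3.325 mM.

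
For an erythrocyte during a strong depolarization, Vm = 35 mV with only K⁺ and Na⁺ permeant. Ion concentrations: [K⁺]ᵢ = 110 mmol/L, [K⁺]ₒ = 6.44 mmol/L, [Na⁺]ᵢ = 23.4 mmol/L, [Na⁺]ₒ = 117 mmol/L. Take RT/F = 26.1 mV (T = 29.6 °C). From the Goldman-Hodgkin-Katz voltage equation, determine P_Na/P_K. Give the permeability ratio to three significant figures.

Let α = P_Na/P_K. GHK: Vm = 26.1·ln[(Kₒ + α·Naₒ)/(Kᵢ + α·Naᵢ)].
e^(Vm/26.1) = e^(35.0/26.1) = 3.8228
So 3.8228·(Kᵢ + α·Naᵢ) = Kₒ + α·Naₒ → α = (3.8228·110.0 − 6.44) / (117.0 − 3.8228·23.4)
α = (420.5 − 6.44) / (117.0 − 89.45) = 414.1/27.55 = 15.03

15.0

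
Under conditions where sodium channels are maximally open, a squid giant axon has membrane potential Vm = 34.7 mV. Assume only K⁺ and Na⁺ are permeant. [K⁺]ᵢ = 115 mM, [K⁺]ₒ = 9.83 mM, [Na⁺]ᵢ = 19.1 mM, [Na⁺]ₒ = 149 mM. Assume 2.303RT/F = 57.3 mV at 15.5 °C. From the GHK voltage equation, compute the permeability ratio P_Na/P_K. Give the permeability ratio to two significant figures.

Let α = P_Na/P_K. GHK: Vm = 57.3·log₁₀[(Kₒ + α·Naₒ)/(Kᵢ + α·Naᵢ)].
10^(Vm/57.3) = 10^(34.7/57.3) = 4.0326
So 4.0326·(Kᵢ + α·Naᵢ) = Kₒ + α·Naₒ → α = (4.0326·115.0 − 9.83) / (149.0 − 4.0326·19.1)
α = (463.7 − 9.83) / (149.0 − 77.02) = 453.9/71.98 = 6.306

6.3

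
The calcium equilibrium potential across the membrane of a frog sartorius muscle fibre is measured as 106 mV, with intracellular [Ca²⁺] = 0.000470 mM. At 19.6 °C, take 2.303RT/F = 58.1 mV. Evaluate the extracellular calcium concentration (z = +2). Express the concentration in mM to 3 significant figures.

Nernst: E = (58.1/2) · log₁₀([out]/[in]), so log₁₀([out]/[in]) = 106.0 × 2 / 58.1 = 3.6489.
[out]/[in] = 10^(3.6489) = 4455.
[out] = 4455 × 0.000470 = 2.094 mM.

2.09 mM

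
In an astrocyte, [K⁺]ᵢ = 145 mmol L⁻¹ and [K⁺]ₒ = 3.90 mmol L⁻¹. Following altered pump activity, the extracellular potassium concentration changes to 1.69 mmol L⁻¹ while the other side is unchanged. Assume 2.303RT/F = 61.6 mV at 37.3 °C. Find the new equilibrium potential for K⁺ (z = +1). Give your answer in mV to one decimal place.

After the shift: [K⁺]_out = 1.69, [K⁺]_in = 145 mmol L⁻¹.
E_new = (61.6/1)·log₁₀(1.69/145) = 61.60 · (-1.9335) = -119.10 mV

-119.1 mV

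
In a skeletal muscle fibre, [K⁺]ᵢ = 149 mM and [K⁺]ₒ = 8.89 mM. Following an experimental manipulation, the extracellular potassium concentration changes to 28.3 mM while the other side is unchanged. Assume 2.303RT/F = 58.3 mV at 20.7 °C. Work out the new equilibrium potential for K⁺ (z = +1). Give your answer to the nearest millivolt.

-42 mV

After the shift: [K⁺]_out = 28.3, [K⁺]_in = 149 mM.
E_new = (58.3/1)·log₁₀(28.3/149) = 58.30 · (-0.7214) = -42.06 mV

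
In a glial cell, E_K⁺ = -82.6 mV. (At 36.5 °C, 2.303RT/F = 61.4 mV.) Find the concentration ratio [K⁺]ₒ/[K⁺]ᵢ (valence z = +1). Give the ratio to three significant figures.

log₁₀([out]/[in]) = E·z/(61.4) = -82.6 × 1 / 61.4 = -1.3453
[out]/[in] = 10^(-1.3453) = 0.04516

0.0452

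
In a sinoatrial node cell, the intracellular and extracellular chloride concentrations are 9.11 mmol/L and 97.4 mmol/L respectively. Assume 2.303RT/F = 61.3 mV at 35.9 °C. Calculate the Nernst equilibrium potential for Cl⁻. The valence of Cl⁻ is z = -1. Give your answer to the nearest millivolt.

E = (61.3/z) · log₁₀([Cl⁻]_out/[Cl⁻]_in) with z = -1.
For an anion, dividing by z = -1 reverses the sign.
= (61.3/-1) · log₁₀(97.4/9.11) = -61.30 · log₁₀(10.69)
= -61.30 · (1.0290) = -63.08 mV

-63 mV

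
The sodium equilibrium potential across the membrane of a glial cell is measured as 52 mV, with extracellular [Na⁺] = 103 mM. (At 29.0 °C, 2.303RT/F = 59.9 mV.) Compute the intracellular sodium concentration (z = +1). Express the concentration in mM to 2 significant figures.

14 mM

Nernst: E = (59.9/1) · log₁₀([out]/[in]), so log₁₀([out]/[in]) = 52.0 × 1 / 59.9 = 0.8681.
[out]/[in] = 10^(0.8681) = 7.381.
[in] = 103 / 7.381 = 13.95 mM.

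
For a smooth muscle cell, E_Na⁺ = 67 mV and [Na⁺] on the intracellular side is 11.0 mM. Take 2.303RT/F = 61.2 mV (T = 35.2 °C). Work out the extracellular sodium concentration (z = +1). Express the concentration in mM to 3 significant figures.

137 mM

Nernst: E = (61.2/1) · log₁₀([out]/[in]), so log₁₀([out]/[in]) = 67.0 × 1 / 61.2 = 1.0948.
[out]/[in] = 10^(1.0948) = 12.44.
[out] = 12.44 × 11.0 = 136.8 mM.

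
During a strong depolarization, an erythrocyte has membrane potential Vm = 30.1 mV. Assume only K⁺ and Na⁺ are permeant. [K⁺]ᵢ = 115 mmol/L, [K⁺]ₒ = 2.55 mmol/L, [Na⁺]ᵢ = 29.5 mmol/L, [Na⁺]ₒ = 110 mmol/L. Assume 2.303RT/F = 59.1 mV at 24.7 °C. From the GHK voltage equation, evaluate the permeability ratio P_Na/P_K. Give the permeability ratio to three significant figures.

25.1

Let α = P_Na/P_K. GHK: Vm = 59.1·log₁₀[(Kₒ + α·Naₒ)/(Kᵢ + α·Naᵢ)].
10^(Vm/59.1) = 10^(30.1/59.1) = 3.2308
So 3.2308·(Kᵢ + α·Naᵢ) = Kₒ + α·Naₒ → α = (3.2308·115.0 − 2.55) / (110.0 − 3.2308·29.5)
α = (371.5 − 2.55) / (110.0 − 95.31) = 369/14.69 = 25.11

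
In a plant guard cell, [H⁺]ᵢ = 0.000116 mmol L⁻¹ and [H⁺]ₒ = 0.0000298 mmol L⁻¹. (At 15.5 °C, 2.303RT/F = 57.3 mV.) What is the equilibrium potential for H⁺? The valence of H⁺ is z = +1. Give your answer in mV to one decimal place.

E = (57.3/z) · log₁₀([H⁺]_out/[H⁺]_in) with z = +1.
= (57.3/1) · log₁₀(0.0000298/0.000116) = 57.30 · log₁₀(0.2569)
= 57.30 · (-0.5902) = -33.82 mV

-33.8 mV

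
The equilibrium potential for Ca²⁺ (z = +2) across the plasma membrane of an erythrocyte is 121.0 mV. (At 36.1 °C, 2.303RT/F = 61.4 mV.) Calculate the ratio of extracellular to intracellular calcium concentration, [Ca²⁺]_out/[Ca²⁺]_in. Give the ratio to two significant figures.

log₁₀([out]/[in]) = E·z/(61.4) = 121.0 × 2 / 61.4 = 3.9414
[out]/[in] = 10^(3.9414) = 8737

8700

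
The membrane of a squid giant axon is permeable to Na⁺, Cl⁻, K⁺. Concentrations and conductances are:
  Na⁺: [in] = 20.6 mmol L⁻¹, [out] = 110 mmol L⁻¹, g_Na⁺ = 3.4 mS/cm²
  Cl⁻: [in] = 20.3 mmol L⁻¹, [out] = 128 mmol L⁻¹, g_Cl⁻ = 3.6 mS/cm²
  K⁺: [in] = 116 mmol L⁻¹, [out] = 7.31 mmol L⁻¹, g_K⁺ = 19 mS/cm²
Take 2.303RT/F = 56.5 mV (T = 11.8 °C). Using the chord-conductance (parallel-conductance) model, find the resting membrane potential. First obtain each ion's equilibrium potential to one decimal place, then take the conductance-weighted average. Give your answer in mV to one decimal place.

-50.4 mV

E_Na⁺ = (56.5/1)·log₁₀(110/20.6) = 41.1 mV
E_Cl⁻ = (56.5/-1)·log₁₀(128/20.3) = -45.2 mV
E_K⁺ = (56.5/1)·log₁₀(7.31/116) = -67.8 mV
Vm = (Σ gᵢEᵢ)/(Σ gᵢ) = (3.4·41.1 + 3.6·-45.2 + 19·-67.8) / (3.4 + 3.6 + 19)
= -1311.18 / 26 = -50.43 mV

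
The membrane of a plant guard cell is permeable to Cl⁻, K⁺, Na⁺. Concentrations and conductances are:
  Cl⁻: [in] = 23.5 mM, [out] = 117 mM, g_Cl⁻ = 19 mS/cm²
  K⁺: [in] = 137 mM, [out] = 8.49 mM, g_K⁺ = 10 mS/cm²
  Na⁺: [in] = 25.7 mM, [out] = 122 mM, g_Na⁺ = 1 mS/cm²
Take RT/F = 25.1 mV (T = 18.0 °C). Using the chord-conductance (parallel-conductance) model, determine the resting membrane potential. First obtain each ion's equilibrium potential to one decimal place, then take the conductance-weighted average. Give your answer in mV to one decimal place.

E_Cl⁻ = (25.1/-1)·ln(117/23.5) = -40.3 mV
E_K⁺ = (25.1/1)·ln(8.49/137) = -69.8 mV
E_Na⁺ = (25.1/1)·ln(122/25.7) = 39.1 mV
Vm = (Σ gᵢEᵢ)/(Σ gᵢ) = (19·-40.3 + 10·-69.8 + 1·39.1) / (19 + 10 + 1)
= -1424.60 / 30 = -47.49 mV

-47.5 mV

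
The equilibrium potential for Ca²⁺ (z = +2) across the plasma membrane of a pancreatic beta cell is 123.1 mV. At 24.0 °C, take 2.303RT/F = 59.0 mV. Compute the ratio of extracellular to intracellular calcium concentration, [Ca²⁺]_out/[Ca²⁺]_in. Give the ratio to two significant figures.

15000

log₁₀([out]/[in]) = E·z/(59.0) = 123.1 × 2 / 59.0 = 4.1729
[out]/[in] = 10^(4.1729) = 1.489e+04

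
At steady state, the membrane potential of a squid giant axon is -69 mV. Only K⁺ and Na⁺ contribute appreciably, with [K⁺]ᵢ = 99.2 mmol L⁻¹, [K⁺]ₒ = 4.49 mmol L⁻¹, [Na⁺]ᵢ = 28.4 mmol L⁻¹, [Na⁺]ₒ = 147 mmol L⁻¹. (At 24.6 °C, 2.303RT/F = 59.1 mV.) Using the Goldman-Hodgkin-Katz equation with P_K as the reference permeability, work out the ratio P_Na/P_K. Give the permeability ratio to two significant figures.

0.016

Let α = P_Na/P_K. GHK: Vm = 59.1·log₁₀[(Kₒ + α·Naₒ)/(Kᵢ + α·Naᵢ)].
10^(Vm/59.1) = 10^(-69.0/59.1) = 0.067997
So 0.067997·(Kᵢ + α·Naᵢ) = Kₒ + α·Naₒ → α = (0.067997·99.2 − 4.49) / (147.0 − 0.067997·28.4)
α = (6.745 − 4.49) / (147.0 − 1.931) = 2.255/145.1 = 0.01555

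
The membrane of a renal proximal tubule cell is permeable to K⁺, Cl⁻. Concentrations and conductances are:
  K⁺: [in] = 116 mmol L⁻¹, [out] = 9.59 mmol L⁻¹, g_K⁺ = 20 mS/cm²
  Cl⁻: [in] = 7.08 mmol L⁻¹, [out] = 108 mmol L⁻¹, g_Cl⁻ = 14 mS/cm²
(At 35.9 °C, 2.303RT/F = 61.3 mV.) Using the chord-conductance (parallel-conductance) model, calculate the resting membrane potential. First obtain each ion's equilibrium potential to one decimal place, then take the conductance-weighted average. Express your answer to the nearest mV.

-69 mV

E_K⁺ = (61.3/1)·log₁₀(9.59/116) = -66.4 mV
E_Cl⁻ = (61.3/-1)·log₁₀(108/7.08) = -72.5 mV
Vm = (Σ gᵢEᵢ)/(Σ gᵢ) = (20·-66.4 + 14·-72.5) / (20 + 14)
= -2343.00 / 34 = -68.91 mV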